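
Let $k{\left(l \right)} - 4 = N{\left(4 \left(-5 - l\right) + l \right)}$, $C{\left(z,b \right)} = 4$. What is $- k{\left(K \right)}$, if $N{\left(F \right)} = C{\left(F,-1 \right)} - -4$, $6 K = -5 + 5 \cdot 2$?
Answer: $-12$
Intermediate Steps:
$K = \frac{5}{6}$ ($K = \frac{-5 + 5 \cdot 2}{6} = \frac{-5 + 10}{6} = \frac{1}{6} \cdot 5 = \frac{5}{6} \approx 0.83333$)
$N{\left(F \right)} = 8$ ($N{\left(F \right)} = 4 - -4 = 4 + 4 = 8$)
$k{\left(l \right)} = 12$ ($k{\left(l \right)} = 4 + 8 = 12$)
$- k{\left(K \right)} = \left(-1\right) 12 = -12$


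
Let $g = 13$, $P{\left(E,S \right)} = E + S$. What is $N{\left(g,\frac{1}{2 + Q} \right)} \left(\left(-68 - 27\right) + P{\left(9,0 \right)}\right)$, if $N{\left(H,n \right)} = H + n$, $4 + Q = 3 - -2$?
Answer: $- \frac{3440}{3} \approx -1146.7$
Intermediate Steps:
$Q = 1$ ($Q = -4 + \left(3 - -2\right) = -4 + \left(3 + 2\right) = -4 + 5 = 1$)
$N{\left(g,\frac{1}{2 + Q} \right)} \left(\left(-68 - 27\right) + P{\left(9,0 \right)}\right) = \left(13 + \frac{1}{2 + 1}\right) \left(\left(-68 - 27\right) + \left(9 + 0\right)\right) = \left(13 + \frac{1}{3}\right) \left(\left(-68 - 27\right) + 9\right) = \left(13 + \frac{1}{3}\right) \left(-95 + 9\right) = \frac{40}{3} \left(-86\right) = - \frac{3440}{3}$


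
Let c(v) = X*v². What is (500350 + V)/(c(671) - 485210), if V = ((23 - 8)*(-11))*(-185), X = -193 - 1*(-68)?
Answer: -106175/11353067 ≈ -0.0093521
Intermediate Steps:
X = -125 (X = -193 + 68 = -125)
c(v) = -125*v²
V = 30525 (V = (15*(-11))*(-185) = -165*(-185) = 30525)
(500350 + V)/(c(671) - 485210) = (500350 + 30525)/(-125*671² - 485210) = 530875/(-125*450241 - 485210) = 530875/(-56280125 - 485210) = 530875/(-56765335) = 530875*(-1/56765335) = -106175/11353067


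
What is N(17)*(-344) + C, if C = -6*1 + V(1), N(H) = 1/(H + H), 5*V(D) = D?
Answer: -1353/85 ≈ -15.918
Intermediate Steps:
V(D) = D/5
N(H) = 1/(2*H)
C = -29/5 (C = -6*1 + (1/5)*1 = -6 + 1/5 = -29/5 ≈ -5.8000)
N(17)*(-344) + C = ((1/2)/17)*(-344) - 29/5 = ((1/2)*(1/17))*(-344) - 29/5 = (1/34)*(-344) - 29/5 = -172/17 - 29/5 = -1353/85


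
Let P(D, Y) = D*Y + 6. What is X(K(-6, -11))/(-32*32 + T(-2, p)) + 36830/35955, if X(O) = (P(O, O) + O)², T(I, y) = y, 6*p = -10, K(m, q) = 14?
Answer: -57873218/1301571 ≈ -44.464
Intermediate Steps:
P(D, Y) = 6 + D*Y
p = -5/3 (p = (⅙)*(-10) = -5/3 ≈ -1.6667)
X(O) = (6 + O + O²)² (X(O) = ((6 + O*O) + O)² = ((6 + O²) + O)² = (6 + O + O²)²)
X(K(-6, -11))/(-32*32 + T(-2, p)) + 36830/35955 = (6 + 14 + 14²)²/(-32*32 - 5/3) + 36830/35955 = (6 + 14 + 196)²/(-1024 - 5/3) + 36830*(1/35955) = 216²/(-3077/3) + 7366/7191 = 46656*(-3/3077) + 7366/7191 = -139968/3077 + 7366/7191 = -57873218/1301571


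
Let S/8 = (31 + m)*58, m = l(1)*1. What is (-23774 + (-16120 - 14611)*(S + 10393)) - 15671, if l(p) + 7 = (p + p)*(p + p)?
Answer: -718683880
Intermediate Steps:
l(p) = -7 + 4*p**2 (l(p) = -7 + (p + p)*(p + p) = -7 + (2*p)*(2*p) = -7 + 4*p**2)
m = -3 (m = (-7 + 4*1**2)*1 = (-7 + 4*1)*1 = (-7 + 4)*1 = -3*1 = -3)
S = 12992 (S = 8*((31 - 3)*58) = 8*(28*58) = 8*1624 = 12992)
(-23774 + (-16120 - 14611)*(S + 10393)) - 15671 = (-23774 + (-16120 - 14611)*(12992 + 10393)) - 15671 = (-23774 - 30731*23385) - 15671 = (-23774 - 718644435) - 15671 = -718668209 - 15671 = -718683880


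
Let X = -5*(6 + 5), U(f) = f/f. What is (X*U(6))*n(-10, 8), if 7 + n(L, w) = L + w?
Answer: 495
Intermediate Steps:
U(f) = 1
n(L, w) = -7 + L + w (n(L, w) = -7 + (L + w) = -7 + L + w)
X = -55 (X = -5*11 = -55)
(X*U(6))*n(-10, 8) = (-55*1)*(-7 - 10 + 8) = -55*(-9) = 495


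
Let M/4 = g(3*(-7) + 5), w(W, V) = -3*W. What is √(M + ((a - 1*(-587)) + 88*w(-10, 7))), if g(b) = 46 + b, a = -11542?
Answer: I*√8195 ≈ 90.526*I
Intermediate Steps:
M = 120 (M = 4*(46 + (3*(-7) + 5)) = 4*(46 + (-21 + 5)) = 4*(46 - 16) = 4*30 = 120)
√(M + ((a - 1*(-587)) + 88*w(-10, 7))) = √(120 + ((-11542 - 1*(-587)) + 88*(-3*(-10)))) = √(120 + ((-11542 + 587) + 88*30)) = √(120 + (-10955 + 2640)) = √(120 - 8315) = √(-8195) = I*√8195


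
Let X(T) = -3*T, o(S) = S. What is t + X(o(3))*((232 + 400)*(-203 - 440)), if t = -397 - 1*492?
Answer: 3656495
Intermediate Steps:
t = -889 (t = -397 - 492 = -889)
t + X(o(3))*((232 + 400)*(-203 - 440)) = -889 + (-3*3)*((232 + 400)*(-203 - 440)) = -889 - 5688*(-643) = -889 - 9*(-406376) = -889 + 3657384 = 3656495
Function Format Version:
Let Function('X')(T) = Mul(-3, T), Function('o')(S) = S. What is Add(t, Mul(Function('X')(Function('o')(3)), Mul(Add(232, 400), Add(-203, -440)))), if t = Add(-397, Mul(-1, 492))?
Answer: 3656495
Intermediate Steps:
t = -889 (t = Add(-397, -492) = -889)
Add(t, Mul(Function('X')(Function('o')(3)), Mul(Add(232, 400), Add(-203, -440)))) = Add(-889, Mul(Mul(-3, 3), Mul(Add(232, 400), Add(-203, -440)))) = Add(-889, Mul(-9, Mul(632, -643))) = Add(-889, Mul(-9, -406376)) = Add(-889, 3657384) = 3656495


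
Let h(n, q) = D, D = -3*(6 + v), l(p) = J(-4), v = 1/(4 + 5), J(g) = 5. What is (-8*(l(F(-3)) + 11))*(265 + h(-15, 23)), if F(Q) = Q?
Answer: -94720/3 ≈ -31573.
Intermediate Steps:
v = ⅑ (v = 1/9 = ⅑ ≈ 0.11111)
l(p) = 5
D = -55/3 (D = -3*(6 + ⅑) = -3*55/9 = -55/3 ≈ -18.333)
h(n, q) = -55/3
(-8*(l(F(-3)) + 11))*(265 + h(-15, 23)) = (-8*(5 + 11))*(265 - 55/3) = -8*16*(740/3) = -128*740/3 = -94720/3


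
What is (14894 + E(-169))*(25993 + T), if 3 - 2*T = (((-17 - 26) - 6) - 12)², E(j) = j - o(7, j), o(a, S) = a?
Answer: 355204212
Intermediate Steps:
E(j) = -7 + j (E(j) = j - 1*7 = j - 7 = -7 + j)
T = -1859 (T = 3/2 - (((-17 - 26) - 6) - 12)²/2 = 3/2 - ((-43 - 6) - 12)²/2 = 3/2 - (-49 - 12)²/2 = 3/2 - ½*(-61)² = 3/2 - ½*3721 = 3/2 - 3721/2 = -1859)
(14894 + E(-169))*(25993 + T) = (14894 + (-7 - 169))*(25993 - 1859) = (14894 - 176)*24134 = 14718*24134 = 355204212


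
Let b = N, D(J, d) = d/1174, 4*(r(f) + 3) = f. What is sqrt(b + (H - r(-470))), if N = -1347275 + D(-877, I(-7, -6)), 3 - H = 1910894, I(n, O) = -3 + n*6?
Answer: I*sqrt(1122621493097)/587 ≈ 1805.0*I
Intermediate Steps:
I(n, O) = -3 + 6*n
r(f) = -3 + f/4
H = -1910891 (H = 3 - 1*1910894 = 3 - 1910894 = -1910891)
D(J, d) = d/1174 (D(J, d) = d*(1/1174) = d/1174)
N = -1581700895/1174 (N = -1347275 + (-3 + 6*(-7))/1174 = -1347275 + (-3 - 42)/1174 = -1347275 + (1/1174)*(-45) = -1347275 - 45/1174 = -1581700895/1174 ≈ -1.3473e+6)
b = -1581700895/1174 ≈ -1.3473e+6
sqrt(b + (H - r(-470))) = sqrt(-1581700895/1174 + (-1910891 - (-3 + (1/4)*(-470)))) = sqrt(-1581700895/1174 + (-1910891 - (-3 - 235/2))) = sqrt(-1581700895/1174 + (-1910891 - 1*(-241/2))) = sqrt(-1581700895/1174 + (-1910891 + 241/2)) = sqrt(-1581700895/1174 - 3821541/2) = sqrt(-1912472731/587) = I*sqrt(1122621493097)/587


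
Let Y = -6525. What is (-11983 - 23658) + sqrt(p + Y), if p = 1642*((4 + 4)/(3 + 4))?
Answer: -35641 + I*sqrt(227773)/7 ≈ -35641.0 + 68.179*I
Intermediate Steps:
p = 13136/7 (p = 1642*(8/7) = 13136/7 ≈ 1876.6)
(-11983 - 23658) + sqrt(p + Y) = (-11983 - 23658) + sqrt(13136/7 - 6525) = -35641 + sqrt(-32539/7) = -35641 + I*sqrt(227773)/7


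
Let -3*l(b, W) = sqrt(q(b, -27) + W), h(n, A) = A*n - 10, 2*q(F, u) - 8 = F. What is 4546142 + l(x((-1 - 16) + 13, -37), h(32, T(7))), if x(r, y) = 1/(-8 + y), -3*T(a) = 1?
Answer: 4546142 - I*sqrt(15010)/90 ≈ 4.5461e+6 - 1.3613*I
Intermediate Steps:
q(F, u) = 4 + F/2
T(a) = -1/3 (T(a) = -1/3*1 = -1/3)
h(n, A) = -10 + A*n
l(b, W) = -sqrt(4 + W + b/2)/3 (l(b, W) = -sqrt((4 + b/2) + W)/3 = -sqrt(4 + W + b/2)/3)
4546142 + l(x((-1 - 16) + 13, -37), h(32, T(7))) = 4546142 - sqrt(16 + 2/(-8 - 37) + 4*(-10 - 1/3*32))/6 = 4546142 - sqrt(16 + 2/(-45) + 4*(-10 - 32/3))/6 = 4546142 - sqrt(16 + 2*(-1/45) + 4*(-62/3))/6 = 4546142 - sqrt(16 - 2/45 - 248/3)/6 = 4546142 - I*sqrt(15010)/90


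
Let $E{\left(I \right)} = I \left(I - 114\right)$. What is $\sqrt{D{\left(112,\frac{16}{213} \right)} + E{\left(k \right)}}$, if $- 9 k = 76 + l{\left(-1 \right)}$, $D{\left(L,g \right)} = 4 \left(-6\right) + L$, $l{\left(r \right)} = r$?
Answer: $\frac{\sqrt{9967}}{3} \approx 33.278$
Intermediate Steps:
$D{\left(L,g \right)} = -24 + L$
$k = - \frac{25}{3}$ ($k = - \frac{76 - 1}{9} = \left(- \frac{1}{9}\right) 75 = - \frac{25}{3} \approx -8.3333$)
$E{\left(I \right)} = I \left(-114 + I\right)$
$\sqrt{D{\left(112,\frac{16}{213} \right)} + E{\left(k \right)}} = \sqrt{\left(-24 + 112\right) - \frac{25 \left(-114 - \frac{25}{3}\right)}{3}} = \sqrt{88 - - \frac{9175}{9}} = \sqrt{88 + \frac{9175}{9}} = \sqrt{\frac{9967}{9}} = \frac{\sqrt{9967}}{3}$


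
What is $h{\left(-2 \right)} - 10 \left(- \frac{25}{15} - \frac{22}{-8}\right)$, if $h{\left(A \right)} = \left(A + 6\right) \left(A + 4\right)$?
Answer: $- \frac{17}{6} \approx -2.8333$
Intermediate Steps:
$h{\left(A \right)} = \left(4 + A\right) \left(6 + A\right)$ ($h{\left(A \right)} = \left(6 + A\right) \left(4 + A\right) = \left(4 + A\right) \left(6 + A\right)$)
$h{\left(-2 \right)} - 10 \left(- \frac{25}{15} - \frac{22}{-8}\right) = \left(24 + \left(-2\right)^{2} + 10 \left(-2\right)\right) - 10 \left(- \frac{25}{15} - \frac{22}{-8}\right) = \left(24 + 4 - 20\right) - 10 \left(\left(-25\right) \frac{1}{15} - - \frac{11}{4}\right) = 8 - 10 \left(- \frac{5}{3} + \frac{11}{4}\right) = 8 - \frac{65}{6} = - \frac{17}{6}$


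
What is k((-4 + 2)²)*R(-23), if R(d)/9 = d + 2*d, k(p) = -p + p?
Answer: 0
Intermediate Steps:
k(p) = 0
R(d) = 27*d (R(d) = 9*(d + 2*d) = 9*(3*d) = 27*d)
k((-4 + 2)²)*R(-23) = 0*(27*(-23)) = 0*(-621) = 0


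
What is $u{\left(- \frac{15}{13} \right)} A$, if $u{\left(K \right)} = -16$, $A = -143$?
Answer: $2288$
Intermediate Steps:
$u{\left(- \frac{15}{13} \right)} A = \left(-16\right) \left(-143\right) = 2288$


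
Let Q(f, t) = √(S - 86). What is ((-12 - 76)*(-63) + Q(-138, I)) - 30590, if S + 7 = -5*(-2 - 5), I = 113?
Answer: -25046 + I*√58 ≈ -25046.0 + 7.6158*I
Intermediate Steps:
S = 28 (S = -7 - 5*(-2 - 5) = -7 - 5*(-7) = -7 + 35 = 28)
Q(f, t) = I*√58 (Q(f, t) = √(28 - 86) = √(-58) = I*√58)
((-12 - 76)*(-63) + Q(-138, I)) - 30590 = ((-12 - 76)*(-63) + I*√58) - 30590 = (-88*(-63) + I*√58) - 30590 = (5544 + I*√58) - 30590 = -25046 + I*√58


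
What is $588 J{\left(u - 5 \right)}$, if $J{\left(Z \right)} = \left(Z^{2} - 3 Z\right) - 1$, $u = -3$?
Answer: $51156$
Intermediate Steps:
$J{\left(Z \right)} = -1 + Z^{2} - 3 Z$
$588 J{\left(u - 5 \right)} = 588 \left(-1 + \left(-3 - 5\right)^{2} - 3 \left(-3 - 5\right)\right) = 588 \left(-1 + \left(-8\right)^{2} - -24\right) = 588 \left(-1 + 64 + 24\right) = 588 \cdot 87 = 51156$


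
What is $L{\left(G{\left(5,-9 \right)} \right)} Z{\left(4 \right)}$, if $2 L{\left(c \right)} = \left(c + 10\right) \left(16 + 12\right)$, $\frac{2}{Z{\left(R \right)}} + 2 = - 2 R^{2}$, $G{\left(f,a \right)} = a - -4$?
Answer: $- \frac{70}{17} \approx -4.1176$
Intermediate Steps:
$G{\left(f,a \right)} = 4 + a$ ($G{\left(f,a \right)} = a + 4 = 4 + a$)
$Z{\left(R \right)} = \frac{2}{-2 - 2 R^{2}}$
$L{\left(c \right)} = 140 + 14 c$ ($L{\left(c \right)} = \frac{\left(c + 10\right) \left(16 + 12\right)}{2} = \frac{\left(10 + c\right) 28}{2} = \frac{280 + 28 c}{2} = 140 + 14 c$)
$L{\left(G{\left(5,-9 \right)} \right)} Z{\left(4 \right)} = \left(140 + 14 \left(4 - 9\right)\right) \left(- \frac{1}{1 + 4^{2}}\right) = \left(140 + 14 \left(-5\right)\right) \left(- \frac{1}{1 + 16}\right) = \left(140 - 70\right) \left(- \frac{1}{17}\right) = 70 \left(\left(-1\right) \frac{1}{17}\right) = 70 \left(- \frac{1}{17}\right) = - \frac{70}{17}$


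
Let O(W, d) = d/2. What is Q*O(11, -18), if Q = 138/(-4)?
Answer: 621/2 ≈ 310.50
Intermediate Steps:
Q = -69/2 (Q = 138*(-1/4) = -69/2 ≈ -34.500)
O(W, d) = d/2 (O(W, d) = d*(1/2) = d/2)
Q*O(11, -18) = -69*(-18)/4 = -69/2*(-9) = 621/2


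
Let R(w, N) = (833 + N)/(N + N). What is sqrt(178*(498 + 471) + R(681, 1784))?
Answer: sqrt(137238301639)/892 ≈ 415.31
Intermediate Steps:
R(w, N) = (833 + N)/(2*N) (R(w, N) = (833 + N)/((2*N)) = (833 + N)*(1/(2*N)) = (833 + N)/(2*N))
sqrt(178*(498 + 471) + R(681, 1784)) = sqrt(178*(498 + 471) + (1/2)*(833 + 1784)/1784) = sqrt(178*969 + (1/2)*(1/1784)*2617) = sqrt(172482 + 2617/3568) = sqrt(615418393/3568) = sqrt(137238301639)/892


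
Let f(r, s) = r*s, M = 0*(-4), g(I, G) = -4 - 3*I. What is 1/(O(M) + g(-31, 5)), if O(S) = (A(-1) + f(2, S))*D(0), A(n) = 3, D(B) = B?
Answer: 1/89 ≈ 0.011236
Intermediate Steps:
M = 0
O(S) = 0 (O(S) = (3 + 2*S)*0 = 0)
1/(O(M) + g(-31, 5)) = 1/(0 + (-4 - 3*(-31))) = 1/(0 + (-4 + 93)) = 1/(0 + 89) = 1/89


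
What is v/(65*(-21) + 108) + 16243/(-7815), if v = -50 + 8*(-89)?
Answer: -4820807/3274485 ≈ -1.4722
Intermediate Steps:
v = -762 (v = -50 - 712 = -762)
v/(65*(-21) + 108) + 16243/(-7815) = -762/(65*(-21) + 108) + 16243/(-7815) = -762/(-1365 + 108) + 16243*(-1/7815) = -762/(-1257) - 16243/7815 = -762*(-1/1257) - 16243/7815 = 254/419 - 16243/7815 = -4820807/3274485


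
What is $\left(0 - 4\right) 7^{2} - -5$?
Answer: $-191$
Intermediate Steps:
$\left(0 - 4\right) 7^{2} - -5 = \left(0 - 4\right) 49 + \left(8 - 3\right) = \left(-4\right) 49 + 5 = -196 + 5 = -191$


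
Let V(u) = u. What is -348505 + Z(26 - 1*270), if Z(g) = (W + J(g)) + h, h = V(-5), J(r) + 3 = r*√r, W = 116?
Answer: -348397 - 488*I*√61 ≈ -3.484e+5 - 3811.4*I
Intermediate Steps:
J(r) = -3 + r^(3/2) (J(r) = -3 + r*√r = -3 + r^(3/2))
h = -5
Z(g) = 108 + g^(3/2) (Z(g) = (116 + (-3 + g^(3/2))) - 5 = (113 + g^(3/2)) - 5 = 108 + g^(3/2))
-348505 + Z(26 - 1*270) = -348505 + (108 + (26 - 1*270)^(3/2)) = -348505 + (108 + (26 - 270)^(3/2)) = -348505 + (108 + (-244)^(3/2)) = -348505 + (108 - 488*I*√61) = -348397 - 488*I*√61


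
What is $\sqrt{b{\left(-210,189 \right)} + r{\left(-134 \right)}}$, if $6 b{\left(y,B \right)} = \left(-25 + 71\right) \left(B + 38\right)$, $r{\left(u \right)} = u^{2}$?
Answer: $\frac{\sqrt{177267}}{3} \approx 140.34$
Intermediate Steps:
$b{\left(y,B \right)} = \frac{874}{3} + \frac{23 B}{3}$ ($b{\left(y,B \right)} = \frac{\left(-25 + 71\right) \left(B + 38\right)}{6} = \frac{46 \left(38 + B\right)}{6} = \frac{1748 + 46 B}{6} = \frac{874}{3} + \frac{23 B}{3}$)
$\sqrt{b{\left(-210,189 \right)} + r{\left(-134 \right)}} = \sqrt{\left(\frac{874}{3} + \frac{23}{3} \cdot 189\right) + \left(-134\right)^{2}} = \sqrt{\left(\frac{874}{3} + 1449\right) + 17956} = \sqrt{\frac{5221}{3} + 17956} = \sqrt{\frac{59089}{3}} = \frac{\sqrt{177267}}{3}$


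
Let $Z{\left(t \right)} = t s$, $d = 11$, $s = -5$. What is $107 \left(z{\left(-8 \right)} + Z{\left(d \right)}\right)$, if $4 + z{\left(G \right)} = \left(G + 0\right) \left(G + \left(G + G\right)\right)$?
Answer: $14231$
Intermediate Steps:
$Z{\left(t \right)} = - 5 t$ ($Z{\left(t \right)} = t \left(-5\right) = - 5 t$)
$z{\left(G \right)} = -4 + 3 G^{2}$ ($z{\left(G \right)} = -4 + \left(G + 0\right) \left(G + \left(G + G\right)\right) = -4 + G \left(G + 2 G\right) = -4 + G 3 G = -4 + 3 G^{2}$)
$107 \left(z{\left(-8 \right)} + Z{\left(d \right)}\right) = 107 \left(\left(-4 + 3 \left(-8\right)^{2}\right) - 55\right) = 107 \left(\left(-4 + 3 \cdot 64\right) - 55\right) = 107 \left(\left(-4 + 192\right) - 55\right) = 107 \left(188 - 55\right) = 107 \cdot 133 = 14231$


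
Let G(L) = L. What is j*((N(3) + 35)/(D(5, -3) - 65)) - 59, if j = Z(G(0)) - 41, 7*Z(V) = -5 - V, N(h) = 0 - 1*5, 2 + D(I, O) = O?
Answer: -2015/49 ≈ -41.122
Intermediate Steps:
D(I, O) = -2 + O
N(h) = -5 (N(h) = 0 - 5 = -5)
Z(V) = -5/7 - V/7 (Z(V) = (-5 - V)/7 = -5/7 - V/7)
j = -292/7 (j = (-5/7 - ⅐*0) - 41 = (-5/7 + 0) - 41 = -5/7 - 41 = -292/7 ≈ -41.714)
j*((N(3) + 35)/(D(5, -3) - 65)) - 59 = -292*(-5 + 35)/(7*((-2 - 3) - 65)) - 59 = -8760/(7*(-5 - 65)) - 59 = -8760/(7*(-70)) - 59 = -8760*(-1)/(7*70) - 59 = -292/7*(-3/7) - 59 = 876/49 - 59 = -2015/49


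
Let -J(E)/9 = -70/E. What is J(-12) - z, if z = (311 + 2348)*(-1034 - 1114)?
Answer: 11422959/2 ≈ 5.7115e+6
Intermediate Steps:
J(E) = 630/E (J(E) = -(-630)/E = 630/E)
z = -5711532 (z = 2659*(-2148) = -5711532)
J(-12) - z = 630/(-12) - 1*(-5711532) = 630*(-1/12) + 5711532 = -105/2 + 5711532 = 11422959/2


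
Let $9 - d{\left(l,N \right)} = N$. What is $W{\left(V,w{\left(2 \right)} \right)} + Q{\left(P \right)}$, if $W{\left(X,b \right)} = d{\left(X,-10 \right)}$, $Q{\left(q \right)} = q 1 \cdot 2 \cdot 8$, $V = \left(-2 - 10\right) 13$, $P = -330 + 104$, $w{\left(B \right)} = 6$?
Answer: $-3597$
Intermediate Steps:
$P = -226$
$V = -156$ ($V = \left(-12\right) 13 = -156$)
$Q{\left(q \right)} = 16 q$ ($Q{\left(q \right)} = q 2 \cdot 8 = 2 q 8 = 16 q$)
$d{\left(l,N \right)} = 9 - N$
$W{\left(X,b \right)} = 19$ ($W{\left(X,b \right)} = 9 - -10 = 9 + 10 = 19$)
$W{\left(V,w{\left(2 \right)} \right)} + Q{\left(P \right)} = 19 + 16 \left(-226\right) = 19 - 3616 = -3597$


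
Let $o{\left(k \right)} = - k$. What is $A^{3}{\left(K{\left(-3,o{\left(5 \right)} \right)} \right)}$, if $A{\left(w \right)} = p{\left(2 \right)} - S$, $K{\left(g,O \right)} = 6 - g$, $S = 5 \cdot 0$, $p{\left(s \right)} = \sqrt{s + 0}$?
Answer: $2 \sqrt{2} \approx 2.8284$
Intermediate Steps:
$p{\left(s \right)} = \sqrt{s}$
$S = 0$
$A{\left(w \right)} = \sqrt{2}$ ($A{\left(w \right)} = \sqrt{2} - 0 = \sqrt{2} + 0 = \sqrt{2}$)
$A^{3}{\left(K{\left(-3,o{\left(5 \right)} \right)} \right)} = \left(\sqrt{2}\right)^{3} = 2 \sqrt{2}$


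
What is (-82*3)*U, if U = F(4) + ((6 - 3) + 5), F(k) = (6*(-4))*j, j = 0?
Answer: -1968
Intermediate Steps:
F(k) = 0 (F(k) = (6*(-4))*0 = -24*0 = 0)
U = 8 (U = 0 + ((6 - 3) + 5) = 0 + (3 + 5) = 0 + 8 = 8)
(-82*3)*U = -82*3*8 = -246*8 = -1968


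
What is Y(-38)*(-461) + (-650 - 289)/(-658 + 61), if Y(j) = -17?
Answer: 1559876/199 ≈ 7838.6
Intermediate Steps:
Y(-38)*(-461) + (-650 - 289)/(-658 + 61) = -17*(-461) + (-650 - 289)/(-658 + 61) = 7837 - 939/(-597) = 7837 - 939*(-1/597) = 7837 + 313/199 = 1559876/199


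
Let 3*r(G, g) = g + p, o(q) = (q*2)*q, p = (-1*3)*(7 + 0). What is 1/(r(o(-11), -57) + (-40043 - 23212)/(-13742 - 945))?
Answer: -14687/318607 ≈ -0.046098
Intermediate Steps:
p = -21 (p = -3*7 = -21)
o(q) = 2*q² (o(q) = (2*q)*q = 2*q²)
r(G, g) = -7 + g/3 (r(G, g) = (g - 21)/3 = (-21 + g)/3 = -7 + g/3)
1/(r(o(-11), -57) + (-40043 - 23212)/(-13742 - 945)) = 1/((-7 + (⅓)*(-57)) + (-40043 - 23212)/(-13742 - 945)) = 1/((-7 - 19) - 63255/(-14687)) = 1/(-26 - 63255*(-1/14687)) = 1/(-26 + 63255/14687) = 1/(-318607/14687) = -14687/318607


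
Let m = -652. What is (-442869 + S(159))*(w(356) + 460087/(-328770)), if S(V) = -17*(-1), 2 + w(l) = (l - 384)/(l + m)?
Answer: 8901658224704/6082245 ≈ 1.4635e+6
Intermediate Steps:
w(l) = -2 + (-384 + l)/(-652 + l) (w(l) = -2 + (l - 384)/(l - 652) = -2 + (-384 + l)/(-652 + l))
S(V) = 17
(-442869 + S(159))*(w(356) + 460087/(-328770)) = (-442869 + 17)*((920 - 1*356)/(-652 + 356) + 460087/(-328770)) = -442852*((920 - 356)/(-296) + 460087*(-1/328770)) = -442852*(-1/296*564 - 460087/328770) = -442852*(-141/74 - 460087/328770) = -442852*(-20100752/6082245) = 8901658224704/6082245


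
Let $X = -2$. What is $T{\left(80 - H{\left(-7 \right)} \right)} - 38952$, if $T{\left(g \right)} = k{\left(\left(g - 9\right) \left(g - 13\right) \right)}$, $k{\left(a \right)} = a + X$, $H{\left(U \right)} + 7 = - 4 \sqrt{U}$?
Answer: $-33294 + 608 i \sqrt{7} \approx -33294.0 + 1608.6 i$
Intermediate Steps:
$H{\left(U \right)} = -7 - 4 \sqrt{U}$
$k{\left(a \right)} = -2 + a$ ($k{\left(a \right)} = a - 2 = -2 + a$)
$T{\left(g \right)} = -2 + \left(-13 + g\right) \left(-9 + g\right)$ ($T{\left(g \right)} = -2 + \left(g - 9\right) \left(g - 13\right) = -2 + \left(-9 + g\right) \left(-13 + g\right) = -2 + \left(-13 + g\right) \left(-9 + g\right)$)
$T{\left(80 - H{\left(-7 \right)} \right)} - 38952 = \left(115 + \left(80 - \left(-7 - 4 \sqrt{-7}\right)\right)^{2} - 22 \left(80 - \left(-7 - 4 \sqrt{-7}\right)\right)\right) - 38952 = \left(115 + \left(80 - \left(-7 - 4 i \sqrt{7}\right)\right)^{2} - 22 \left(80 - \left(-7 - 4 i \sqrt{7}\right)\right)\right) - 38952 = \left(115 + \left(80 + \left(7 + 4 i \sqrt{7}\right)\right)^{2} - 22 \left(80 + \left(7 + 4 i \sqrt{7}\right)\right)\right) - 38952 = \left(115 + \left(87 + 4 i \sqrt{7}\right)^{2} - 22 \left(87 + 4 i \sqrt{7}\right)\right) - 38952 = \left(115 + \left(87 + 4 i \sqrt{7}\right)^{2} - \left(1914 + 88 i \sqrt{7}\right)\right) - 38952 = \left(-1799 + \left(87 + 4 i \sqrt{7}\right)^{2} - 88 i \sqrt{7}\right) - 38952 = -40751 + \left(87 + 4 i \sqrt{7}\right)^{2} - 88 i \sqrt{7}$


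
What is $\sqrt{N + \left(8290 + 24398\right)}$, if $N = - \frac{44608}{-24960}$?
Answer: $\frac{\sqrt{4972116630}}{390} \approx 180.8$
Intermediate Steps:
$N = \frac{697}{390}$ ($N = \left(-44608\right) \left(- \frac{1}{24960}\right) = \frac{697}{390} \approx 1.7872$)
$\sqrt{N + \left(8290 + 24398\right)} = \sqrt{\frac{697}{390} + \left(8290 + 24398\right)} = \sqrt{\frac{697}{390} + 32688} = \sqrt{\frac{12749017}{390}} = \frac{\sqrt{4972116630}}{390}$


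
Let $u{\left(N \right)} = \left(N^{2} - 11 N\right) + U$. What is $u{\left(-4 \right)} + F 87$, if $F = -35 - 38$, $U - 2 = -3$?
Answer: $-6292$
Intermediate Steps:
$U = -1$ ($U = 2 - 3 = -1$)
$u{\left(N \right)} = -1 + N^{2} - 11 N$ ($u{\left(N \right)} = \left(N^{2} - 11 N\right) - 1 = -1 + N^{2} - 11 N$)
$F = -73$
$u{\left(-4 \right)} + F 87 = \left(-1 + \left(-4\right)^{2} - -44\right) - 6351 = \left(-1 + 16 + 44\right) - 6351 = 59 - 6351 = -6292$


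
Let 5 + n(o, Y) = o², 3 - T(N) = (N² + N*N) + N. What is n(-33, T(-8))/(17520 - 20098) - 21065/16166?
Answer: -35914757/20837974 ≈ -1.7235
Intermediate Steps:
T(N) = 3 - N - 2*N² (T(N) = 3 - ((N² + N*N) + N) = 3 - ((N² + N²) + N) = 3 - (2*N² + N) = 3 - (N + 2*N²) = 3 + (-N - 2*N²) = 3 - N - 2*N²)
n(o, Y) = -5 + o²
n(-33, T(-8))/(17520 - 20098) - 21065/16166 = (-5 + (-33)²)/(17520 - 20098) - 21065/16166 = (-5 + 1089)/(-2578) - 21065*1/16166 = 1084*(-1/2578) - 21065/16166 = -542/1289 - 21065/16166 = -35914757/20837974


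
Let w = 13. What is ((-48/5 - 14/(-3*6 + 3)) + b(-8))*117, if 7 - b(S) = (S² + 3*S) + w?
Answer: -6396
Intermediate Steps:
b(S) = -6 - S² - 3*S (b(S) = 7 - ((S² + 3*S) + 13) = 7 - (13 + S² + 3*S) = 7 + (-13 - S² - 3*S) = -6 - S² - 3*S)
((-48/5 - 14/(-3*6 + 3)) + b(-8))*117 = ((-48/5 - 14/(-3*6 + 3)) + (-6 - 1*(-8)² - 3*(-8)))*117 = ((-48*⅕ - 14/(-18 + 3)) + (-6 - 1*64 + 24))*117 = ((-48/5 - 14/(-15)) + (-6 - 64 + 24))*117 = ((-48/5 - 14*(-1/15)) - 46)*117 = ((-48/5 + 14/15) - 46)*117 = (-26/3 - 46)*117 = -164/3*117 = -6396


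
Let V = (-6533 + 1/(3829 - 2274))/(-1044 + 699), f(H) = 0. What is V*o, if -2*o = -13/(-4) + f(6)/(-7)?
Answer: -66032291/2145900 ≈ -30.771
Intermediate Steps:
V = 10158814/536475 (V = (-6533 + 1/1555)/(-345) = (-6533 + 1/1555)*(-1/345) = -10158814/1555*(-1/345) = 10158814/536475 ≈ 18.936)
o = -13/8 (o = -(-13/(-4) + 0/(-7))/2 = -(-13*(-¼) + 0*(-⅐))/2 = -(13/4 + 0)/2 = -½*13/4 = -13/8 ≈ -1.6250)
V*o = (10158814/536475)*(-13/8) = -66032291/2145900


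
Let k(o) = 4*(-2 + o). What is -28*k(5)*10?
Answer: -3360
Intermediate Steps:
k(o) = -8 + 4*o
-28*k(5)*10 = -28*(-8 + 4*5)*10 = -28*(-8 + 20)*10 = -28*12*10 = -336*10 = -3360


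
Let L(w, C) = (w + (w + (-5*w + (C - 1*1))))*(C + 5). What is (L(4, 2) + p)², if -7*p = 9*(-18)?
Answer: 142129/49 ≈ 2900.6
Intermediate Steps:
p = 162/7 (p = -9*(-18)/7 = -⅐*(-162) = 162/7 ≈ 23.143)
L(w, C) = (5 + C)*(-1 + C - 3*w) (L(w, C) = (w + (w + (-5*w + (C - 1))))*(5 + C) = (w + (w + (-5*w + (-1 + C))))*(5 + C) = (w + (w + (-1 + C - 5*w)))*(5 + C) = (w + (-1 + C - 4*w))*(5 + C) = (-1 + C - 3*w)*(5 + C) = (5 + C)*(-1 + C - 3*w))
(L(4, 2) + p)² = ((-5 + 2² - 15*4 + 4*2 - 3*2*4) + 162/7)² = ((-5 + 4 - 60 + 8 - 24) + 162/7)² = (-77 + 162/7)² = (-377/7)² = 142129/49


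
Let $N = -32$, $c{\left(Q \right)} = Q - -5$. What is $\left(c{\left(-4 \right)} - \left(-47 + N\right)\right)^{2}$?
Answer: $6400$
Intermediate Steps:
$c{\left(Q \right)} = 5 + Q$ ($c{\left(Q \right)} = Q + 5 = 5 + Q$)
$\left(c{\left(-4 \right)} - \left(-47 + N\right)\right)^{2} = \left(\left(5 - 4\right) + \left(47 - -32\right)\right)^{2} = \left(1 + \left(47 + 32\right)\right)^{2} = \left(1 + 79\right)^{2} = 80^{2} = 6400$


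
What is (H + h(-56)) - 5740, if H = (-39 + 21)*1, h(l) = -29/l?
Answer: -322419/56 ≈ -5757.5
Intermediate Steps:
H = -18 (H = -18*1 = -18)
(H + h(-56)) - 5740 = (-18 - 29/(-56)) - 5740 = (-18 - 29*(-1/56)) - 5740 = (-18 + 29/56) - 5740 = -979/56 - 5740 = -322419/56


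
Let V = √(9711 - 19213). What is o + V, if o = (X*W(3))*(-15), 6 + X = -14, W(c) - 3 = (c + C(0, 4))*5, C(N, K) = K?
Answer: 11400 + I*√9502 ≈ 11400.0 + 97.478*I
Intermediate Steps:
V = I*√9502 (V = √(-9502) = I*√9502 ≈ 97.478*I)
W(c) = 23 + 5*c (W(c) = 3 + (c + 4)*5 = 3 + (4 + c)*5 = 3 + (20 + 5*c) = 23 + 5*c)
X = -20 (X = -6 - 14 = -20)
o = 11400 (o = -20*(23 + 5*3)*(-15) = -20*(23 + 15)*(-15) = -20*38*(-15) = -760*(-15) = 11400)
o + V = 11400 + I*√9502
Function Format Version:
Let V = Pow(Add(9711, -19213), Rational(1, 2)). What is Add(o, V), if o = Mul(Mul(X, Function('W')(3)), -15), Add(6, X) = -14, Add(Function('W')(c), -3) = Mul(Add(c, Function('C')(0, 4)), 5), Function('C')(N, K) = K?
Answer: Add(11400, Mul(I, Pow(9502, Rational(1, 2)))) ≈ Add(11400., Mul(97.478, I))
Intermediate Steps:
V = Mul(I, Pow(9502, Rational(1, 2))) (V = Pow(-9502, Rational(1, 2)) = Mul(I, Pow(9502, Rational(1, 2))) ≈ Mul(97.478, I))
Function('W')(c) = Add(23, Mul(5, c)) (Function('W')(c) = Add(3, Mul(Add(c, 4), 5)) = Add(3, Mul(Add(4, c), 5)) = Add(3, Add(20, Mul(5, c))) = Add(23, Mul(5, c)))
X = -20 (X = Add(-6, -14) = -20)
o = 11400 (o = Mul(Mul(-20, Add(23, Mul(5, 3))), -15) = Mul(Mul(-20, Add(23, 15)), -15) = Mul(Mul(-20, 38), -15) = Mul(-760, -15) = 11400)
Add(o, V) = Add(11400, Mul(I, Pow(9502, Rational(1, 2))))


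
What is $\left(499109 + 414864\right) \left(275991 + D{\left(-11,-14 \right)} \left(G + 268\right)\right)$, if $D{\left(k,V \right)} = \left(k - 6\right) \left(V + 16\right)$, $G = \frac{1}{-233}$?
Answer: $\frac{56833437737293}{233} \approx 2.4392 \cdot 10^{11}$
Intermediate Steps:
$G = - \frac{1}{233} \approx -0.0042918$
$D{\left(k,V \right)} = \left(-6 + k\right) \left(16 + V\right)$
$\left(499109 + 414864\right) \left(275991 + D{\left(-11,-14 \right)} \left(G + 268\right)\right) = \left(499109 + 414864\right) \left(275991 + \left(-96 - -84 + 16 \left(-11\right) - -154\right) \left(- \frac{1}{233} + 268\right)\right) = 913973 \left(275991 + \left(-96 + 84 - 176 + 154\right) \frac{62443}{233}\right) = 913973 \left(275991 - \frac{2123062}{233}\right) = 913973 \cdot \frac{62182841}{233} = \frac{56833437737293}{233}$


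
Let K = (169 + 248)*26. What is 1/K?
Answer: 1/10842 ≈ 9.2234e-5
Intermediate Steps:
K = 10842 (K = 417*26 = 10842)
1/K = 1/10842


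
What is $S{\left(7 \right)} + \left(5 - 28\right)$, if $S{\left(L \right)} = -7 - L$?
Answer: $-37$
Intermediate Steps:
$S{\left(7 \right)} + \left(5 - 28\right) = \left(-7 - 7\right) + \left(5 - 28\right) = -14 - 23 = -37$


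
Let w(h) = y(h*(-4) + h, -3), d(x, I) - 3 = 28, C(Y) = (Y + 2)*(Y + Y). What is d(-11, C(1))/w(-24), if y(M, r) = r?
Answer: -31/3 ≈ -10.333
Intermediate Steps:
C(Y) = 2*Y*(2 + Y) (C(Y) = (2 + Y)*(2*Y) = 2*Y*(2 + Y))
d(x, I) = 31 (d(x, I) = 3 + 28 = 31)
w(h) = -3
d(-11, C(1))/w(-24) = 31/(-3) = 31*(-⅓) = -31/3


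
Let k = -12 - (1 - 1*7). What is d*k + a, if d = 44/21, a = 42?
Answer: 206/7 ≈ 29.429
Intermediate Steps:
k = -6 (k = -12 - (1 - 7) = -12 - 1*(-6) = -12 + 6 = -6)
d = 44/21 (d = 44*(1/21) = 44/21 ≈ 2.0952)
d*k + a = (44/21)*(-6) + 42 = -88/7 + 42 = 206/7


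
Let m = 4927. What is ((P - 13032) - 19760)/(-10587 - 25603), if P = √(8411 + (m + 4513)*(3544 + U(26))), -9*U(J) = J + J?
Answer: 16396/18095 - √300683059/108570 ≈ 0.74639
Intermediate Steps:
U(J) = -2*J/9 (U(J) = -(J + J)/9 = -2*J/9)
P = √300683059/3 (P = √(8411 + (4927 + 4513)*(3544 - 2/9*26)) = √(8411 + 9440*(3544 - 52/9)) = √(8411 + 9440*(31844/9)) = √(8411 + 300607360/9) = √(300683059/9) = √300683059/3 ≈ 5780.1)
((P - 13032) - 19760)/(-10587 - 25603) = ((√300683059/3 - 13032) - 19760)/(-10587 - 25603) = ((-13032 + √300683059/3) - 19760)/(-36190) = (-32792 + √300683059/3)*(-1/36190) = 16396/18095 - √300683059/108570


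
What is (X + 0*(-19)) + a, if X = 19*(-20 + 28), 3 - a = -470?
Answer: 625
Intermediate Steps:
a = 473 (a = 3 - 1*(-470) = 3 + 470 = 473)
X = 152 (X = 19*8 = 152)
(X + 0*(-19)) + a = (152 + 0*(-19)) + 473 = (152 + 0) + 473 = 152 + 473 = 625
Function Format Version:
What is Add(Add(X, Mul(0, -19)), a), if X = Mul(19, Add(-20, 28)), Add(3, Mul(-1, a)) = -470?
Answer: 625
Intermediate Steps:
a = 473 (a = Add(3, Mul(-1, -470)) = Add(3, 470) = 473)
X = 152 (X = Mul(19, 8) = 152)
Add(Add(X, Mul(0, -19)), a) = Add(Add(152, Mul(0, -19)), 473) = Add(Add(152, 0), 473) = Add(152, 473) = 625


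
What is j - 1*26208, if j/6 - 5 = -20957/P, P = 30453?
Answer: -265774792/10151 ≈ -26182.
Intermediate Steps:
j = 262616/10151 (j = 30 + 6*(-20957/30453) = 30 - 41914/10151 = 262616/10151 ≈ 25.871)
j - 1*26208 = 262616/10151 - 1*26208 = 262616/10151 - 26208 = -265774792/10151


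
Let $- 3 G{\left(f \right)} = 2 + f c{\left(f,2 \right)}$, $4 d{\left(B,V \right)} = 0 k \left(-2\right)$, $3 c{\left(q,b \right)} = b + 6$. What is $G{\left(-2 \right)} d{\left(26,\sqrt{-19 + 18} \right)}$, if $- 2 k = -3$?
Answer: $0$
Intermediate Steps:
$k = \frac{3}{2}$ ($k = \left(- \frac{1}{2}\right) \left(-3\right) = \frac{3}{2} \approx 1.5$)
$c{\left(q,b \right)} = 2 + \frac{b}{3}$ ($c{\left(q,b \right)} = \frac{b + 6}{3} = \frac{6 + b}{3} = 2 + \frac{b}{3}$)
$d{\left(B,V \right)} = 0$ ($d{\left(B,V \right)} = \frac{0 \cdot \frac{3}{2} \left(-2\right)}{4} = \frac{0 \left(-2\right)}{4} = \frac{1}{4} \cdot 0 = 0$)
$G{\left(f \right)} = - \frac{2}{3} - \frac{8 f}{9}$ ($G{\left(f \right)} = - \frac{2 + f \left(2 + \frac{1}{3} \cdot 2\right)}{3} = - \frac{2 + f \left(2 + \frac{2}{3}\right)}{3} = - \frac{2 + f \frac{8}{3}}{3} = - \frac{2 + \frac{8 f}{3}}{3} = - \frac{2}{3} - \frac{8 f}{9}$)
$G{\left(-2 \right)} d{\left(26,\sqrt{-19 + 18} \right)} = \left(- \frac{2}{3} - - \frac{16}{9}\right) 0 = \left(- \frac{2}{3} + \frac{16}{9}\right) 0 = \frac{10}{9} \cdot 0 = 0$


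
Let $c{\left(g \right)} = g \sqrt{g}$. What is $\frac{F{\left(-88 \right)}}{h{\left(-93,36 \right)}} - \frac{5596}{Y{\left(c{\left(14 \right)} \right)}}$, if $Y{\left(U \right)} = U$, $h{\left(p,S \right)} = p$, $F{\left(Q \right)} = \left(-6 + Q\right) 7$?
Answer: $\frac{658}{93} - \frac{1399 \sqrt{14}}{49} \approx -99.753$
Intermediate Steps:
$c{\left(g \right)} = g^{\frac{3}{2}}$
$F{\left(Q \right)} = -42 + 7 Q$
$\frac{F{\left(-88 \right)}}{h{\left(-93,36 \right)}} - \frac{5596}{Y{\left(c{\left(14 \right)} \right)}} = \frac{-42 + 7 \left(-88\right)}{-93} - \frac{5596}{14^{\frac{3}{2}}} = \left(-42 - 616\right) \left(- \frac{1}{93}\right) - \frac{5596}{14 \sqrt{14}} = \left(-658\right) \left(- \frac{1}{93}\right) - 5596 \frac{\sqrt{14}}{196} = \frac{658}{93} - \frac{1399 \sqrt{14}}{49}$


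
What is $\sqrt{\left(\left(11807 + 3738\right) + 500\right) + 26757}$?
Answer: $\sqrt{42802} \approx 206.89$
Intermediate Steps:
$\sqrt{\left(\left(11807 + 3738\right) + 500\right) + 26757} = \sqrt{\left(15545 + 500\right) + 26757} = \sqrt{16045 + 26757} = \sqrt{42802}$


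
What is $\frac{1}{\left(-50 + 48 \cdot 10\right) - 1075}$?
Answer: $- \frac{1}{645} \approx -0.0015504$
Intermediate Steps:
$\frac{1}{\left(-50 + 48 \cdot 10\right) - 1075} = \frac{1}{\left(-50 + 480\right) - 1075} = \frac{1}{430 - 1075} = \frac{1}{-645} = - \frac{1}{645}$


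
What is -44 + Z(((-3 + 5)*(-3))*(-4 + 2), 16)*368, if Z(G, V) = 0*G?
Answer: -44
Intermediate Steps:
Z(G, V) = 0
-44 + Z(((-3 + 5)*(-3))*(-4 + 2), 16)*368 = -44 + 0*368 = -44 + 0 = -44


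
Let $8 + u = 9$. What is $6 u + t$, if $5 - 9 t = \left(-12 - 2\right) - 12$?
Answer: $\frac{85}{9} \approx 9.4444$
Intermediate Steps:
$u = 1$ ($u = -8 + 9 = 1$)
$t = \frac{31}{9}$ ($t = \frac{5}{9} - \frac{\left(-12 - 2\right) - 12}{9} = \frac{5}{9} - \frac{-14 - 12}{9} = \frac{5}{9} - - \frac{26}{9} = \frac{5}{9} + \frac{26}{9} = \frac{31}{9} \approx 3.4444$)
$6 u + t = 6 \cdot 1 + \frac{31}{9} = 6 + \frac{31}{9} = \frac{85}{9}$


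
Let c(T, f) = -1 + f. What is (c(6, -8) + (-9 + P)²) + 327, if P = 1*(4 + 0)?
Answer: 343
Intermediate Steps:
P = 4 (P = 1*4 = 4)
(c(6, -8) + (-9 + P)²) + 327 = ((-1 - 8) + (-9 + 4)²) + 327 = (-9 + (-5)²) + 327 = (-9 + 25) + 327 = 16 + 327 = 343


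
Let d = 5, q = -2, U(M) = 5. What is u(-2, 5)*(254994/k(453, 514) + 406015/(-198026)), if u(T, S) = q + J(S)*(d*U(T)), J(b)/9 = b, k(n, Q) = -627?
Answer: -18997421626209/41387434 ≈ -4.5901e+5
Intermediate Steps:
J(b) = 9*b
u(T, S) = -2 + 225*S (u(T, S) = -2 + (9*S)*(5*5) = -2 + (9*S)*25 = -2 + 225*S)
u(-2, 5)*(254994/k(453, 514) + 406015/(-198026)) = (-2 + 225*5)*(254994/(-627) + 406015/(-198026)) = (-2 + 1125)*(254994*(-1/627) + 406015*(-1/198026)) = 1123*(-84998/209 - 406015/198026) = 1123*(-16916671083/41387434) = -18997421626209/41387434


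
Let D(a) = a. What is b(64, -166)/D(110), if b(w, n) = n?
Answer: -83/55 ≈ -1.5091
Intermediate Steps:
b(64, -166)/D(110) = -166/110 = -166*1/110 = -83/55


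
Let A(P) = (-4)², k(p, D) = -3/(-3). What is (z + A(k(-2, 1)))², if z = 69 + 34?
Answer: 14161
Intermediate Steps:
k(p, D) = 1 (k(p, D) = -3*(-⅓) = 1)
A(P) = 16
z = 103
(z + A(k(-2, 1)))² = (103 + 16)² = 119² = 14161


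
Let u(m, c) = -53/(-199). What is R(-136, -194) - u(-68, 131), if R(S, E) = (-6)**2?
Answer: 7111/199 ≈ 35.734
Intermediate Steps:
u(m, c) = 53/199 (u(m, c) = -53*(-1/199) = 53/199)
R(S, E) = 36
R(-136, -194) - u(-68, 131) = 36 - 1*53/199 = 36 - 53/199 = 7111/199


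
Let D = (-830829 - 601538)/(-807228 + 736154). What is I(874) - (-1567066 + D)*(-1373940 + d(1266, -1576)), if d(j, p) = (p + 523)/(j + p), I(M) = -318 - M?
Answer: -47437396812731035879/22032940 ≈ -2.1530e+12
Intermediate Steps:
d(j, p) = (523 + p)/(j + p)
D = 1432367/71074 (D = -1432367/(-71074) = -1432367*(-1/71074) = 1432367/71074 ≈ 20.153)
I(874) - (-1567066 + D)*(-1373940 + d(1266, -1576)) = (-318 - 1*874) - (-1567066 + 1432367/71074)*(-1373940 + (523 - 1576)/(1266 - 1576)) = (-318 - 874) - (-111376216517)*(-1373940 - 1053/(-310))/71074 = -1192 - (-111376216517)*(-1373940 - 1/310*(-1053))/71074 = -1192 - (-111376216517)*(-1373940 + 1053/310)/71074 = -1192 - (-111376216517)*(-425920347)/(71074*310) = -1192 - 1*47437396786467771399/22032940 = -1192 - 47437396786467771399/22032940 = -47437396812731035879/22032940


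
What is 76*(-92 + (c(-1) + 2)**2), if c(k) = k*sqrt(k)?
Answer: -6764 - 304*I ≈ -6764.0 - 304.0*I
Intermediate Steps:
c(k) = k**(3/2)
76*(-92 + (c(-1) + 2)**2) = 76*(-92 + ((-1)**(3/2) + 2)**2) = 76*(-92 + (-I + 2)**2) = 76*(-92 + (2 - I)**2) = -6992 + 76*(2 - I)**2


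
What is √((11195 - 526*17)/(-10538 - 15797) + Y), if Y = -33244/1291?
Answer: I*√29863907582115055/33998485 ≈ 5.0829*I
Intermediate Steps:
Y = -33244/1291 (Y = -33244*1/1291 = -33244/1291 ≈ -25.751)
√((11195 - 526*17)/(-10538 - 15797) + Y) = √((11195 - 526*17)/(-10538 - 15797) - 33244/1291) = √((11195 - 8942)/(-26335) - 33244/1291) = √(2253*(-1/26335) - 33244/1291) = √(-2253/26335 - 33244/1291) = √(-878389363/33998485) = I*√29863907582115055/33998485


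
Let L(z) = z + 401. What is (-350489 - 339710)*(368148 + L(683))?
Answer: -254843557168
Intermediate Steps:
L(z) = 401 + z
(-350489 - 339710)*(368148 + L(683)) = (-350489 - 339710)*(368148 + (401 + 683)) = -690199*(368148 + 1084) = -690199*369232 = -254843557168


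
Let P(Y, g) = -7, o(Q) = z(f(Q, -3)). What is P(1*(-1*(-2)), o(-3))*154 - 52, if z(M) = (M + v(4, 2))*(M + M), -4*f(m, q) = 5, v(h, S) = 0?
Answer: -1130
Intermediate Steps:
f(m, q) = -5/4 (f(m, q) = -¼*5 = -5/4)
z(M) = 2*M² (z(M) = (M + 0)*(M + M) = M*(2*M) = 2*M²)
o(Q) = 25/8 (o(Q) = 2*(-5/4)² = 2*(25/16) = 25/8)
P(1*(-1*(-2)), o(-3))*154 - 52 = -7*154 - 52 = -1078 - 52 = -1130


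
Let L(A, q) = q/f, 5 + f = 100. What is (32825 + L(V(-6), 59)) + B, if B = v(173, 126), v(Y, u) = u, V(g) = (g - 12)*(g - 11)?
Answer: 3130404/95 ≈ 32952.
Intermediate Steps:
f = 95 (f = -5 + 100 = 95)
V(g) = (-12 + g)*(-11 + g)
L(A, q) = q/95
B = 126
(32825 + L(V(-6), 59)) + B = (32825 + (1/95)*59) + 126 = (32825 + 59/95) + 126 = 3118434/95 + 126 = 3130404/95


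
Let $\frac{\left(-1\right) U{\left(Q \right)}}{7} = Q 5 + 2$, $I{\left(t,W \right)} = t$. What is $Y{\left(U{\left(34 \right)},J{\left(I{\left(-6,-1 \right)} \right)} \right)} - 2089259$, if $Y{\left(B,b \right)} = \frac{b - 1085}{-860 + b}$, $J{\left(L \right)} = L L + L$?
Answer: $- \frac{346816783}{166} \approx -2.0893 \cdot 10^{6}$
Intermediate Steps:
$J{\left(L \right)} = L + L^{2}$ ($J{\left(L \right)} = L^{2} + L = L + L^{2}$)
$U{\left(Q \right)} = -14 - 35 Q$ ($U{\left(Q \right)} = - 7 \left(Q 5 + 2\right) = - 7 \left(5 Q + 2\right) = - 7 \left(2 + 5 Q\right) = -14 - 35 Q$)
$Y{\left(B,b \right)} = \frac{-1085 + b}{-860 + b}$
$Y{\left(U{\left(34 \right)},J{\left(I{\left(-6,-1 \right)} \right)} \right)} - 2089259 = \frac{-1085 - 6 \left(1 - 6\right)}{-860 - 6 \left(1 - 6\right)} - 2089259 = \frac{-1085 - -30}{-860 - -30} - 2089259 = \frac{-1085 + 30}{-860 + 30} - 2089259 = \frac{1}{-830} \left(-1055\right) - 2089259 = \left(- \frac{1}{830}\right) \left(-1055\right) - 2089259 = \frac{211}{166} - 2089259 = - \frac{346816783}{166}$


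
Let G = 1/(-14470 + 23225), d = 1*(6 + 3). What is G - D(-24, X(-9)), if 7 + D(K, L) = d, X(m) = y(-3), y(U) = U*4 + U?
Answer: -17509/8755 ≈ -1.9999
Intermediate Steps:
y(U) = 5*U (y(U) = 4*U + U = 5*U)
X(m) = -15 (X(m) = 5*(-3) = -15)
d = 9 (d = 1*9 = 9)
D(K, L) = 2 (D(K, L) = -7 + 9 = 2)
G = 1/8755 ≈ 0.00011422
G - D(-24, X(-9)) = 1/8755 - 1*2 = 1/8755 - 2 = -17509/8755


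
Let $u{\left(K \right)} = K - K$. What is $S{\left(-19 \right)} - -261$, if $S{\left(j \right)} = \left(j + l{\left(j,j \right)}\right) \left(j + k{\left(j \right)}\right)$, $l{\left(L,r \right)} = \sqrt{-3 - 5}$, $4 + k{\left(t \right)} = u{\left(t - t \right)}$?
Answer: $698 - 46 i \sqrt{2} \approx 698.0 - 65.054 i$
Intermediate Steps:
$u{\left(K \right)} = 0$
$k{\left(t \right)} = -4$ ($k{\left(t \right)} = -4 + 0 = -4$)
$l{\left(L,r \right)} = 2 i \sqrt{2}$ ($l{\left(L,r \right)} = \sqrt{-8} = 2 i \sqrt{2}$)
$S{\left(j \right)} = \left(-4 + j\right) \left(j + 2 i \sqrt{2}\right)$ ($S{\left(j \right)} = \left(j + 2 i \sqrt{2}\right) \left(j - 4\right) = \left(j + 2 i \sqrt{2}\right) \left(-4 + j\right) = \left(-4 + j\right) \left(j + 2 i \sqrt{2}\right)$)
$S{\left(-19 \right)} - -261 = \left(\left(-19\right)^{2} - -76 - 8 i \sqrt{2} + 2 i \left(-19\right) \sqrt{2}\right) - -261 = \left(361 + 76 - 8 i \sqrt{2} - 38 i \sqrt{2}\right) + 261 = \left(437 - 46 i \sqrt{2}\right) + 261 = 698 - 46 i \sqrt{2}$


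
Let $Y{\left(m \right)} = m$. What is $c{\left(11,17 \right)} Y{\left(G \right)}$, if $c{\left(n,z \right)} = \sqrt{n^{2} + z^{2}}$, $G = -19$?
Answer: $- 19 \sqrt{410} \approx -384.72$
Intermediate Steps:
$c{\left(11,17 \right)} Y{\left(G \right)} = \sqrt{11^{2} + 17^{2}} \left(-19\right) = \sqrt{121 + 289} \left(-19\right) = \sqrt{410} \left(-19\right) = - 19 \sqrt{410}$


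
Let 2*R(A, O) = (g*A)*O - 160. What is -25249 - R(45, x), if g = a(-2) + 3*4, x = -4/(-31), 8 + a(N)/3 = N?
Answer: -778619/31 ≈ -25117.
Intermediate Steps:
a(N) = -24 + 3*N
x = 4/31 (x = -4*(-1/31) = 4/31 ≈ 0.12903)
g = -18 (g = (-24 + 3*(-2)) + 3*4 = (-24 - 6) + 12 = -30 + 12 = -18)
R(A, O) = -80 - 9*A*O (R(A, O) = ((-18*A)*O - 160)/2 = (-18*A*O - 160)/2 = (-160 - 18*A*O)/2 = -80 - 9*A*O)
-25249 - R(45, x) = -25249 - (-80 - 9*45*4/31) = -25249 - (-80 - 1620/31) = -25249 - 1*(-4100/31) = -25249 + 4100/31 = -778619/31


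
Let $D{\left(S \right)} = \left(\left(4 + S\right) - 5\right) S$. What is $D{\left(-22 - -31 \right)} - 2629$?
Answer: $-2557$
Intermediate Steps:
$D{\left(S \right)} = S \left(-1 + S\right)$ ($D{\left(S \right)} = \left(-1 + S\right) S = S \left(-1 + S\right)$)
$D{\left(-22 - -31 \right)} - 2629 = \left(-22 - -31\right) \left(-1 - -9\right) - 2629 = \left(-22 + 31\right) \left(-1 + \left(-22 + 31\right)\right) - 2629 = 9 \left(-1 + 9\right) - 2629 = 9 \cdot 8 - 2629 = 72 - 2629 = -2557$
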